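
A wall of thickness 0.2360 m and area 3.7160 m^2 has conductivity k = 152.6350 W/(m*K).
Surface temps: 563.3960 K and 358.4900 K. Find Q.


dT = 204.9060 K
Q = 152.6350 * 3.7160 * 204.9060 / 0.2360 = 492461.7554 W

492461.7554 W


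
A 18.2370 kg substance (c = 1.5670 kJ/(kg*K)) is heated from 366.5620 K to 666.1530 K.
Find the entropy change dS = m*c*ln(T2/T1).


T2/T1 = 1.8173
ln(T2/T1) = 0.5974
dS = 18.2370 * 1.5670 * 0.5974 = 17.0707 kJ/K

17.0707 kJ/K


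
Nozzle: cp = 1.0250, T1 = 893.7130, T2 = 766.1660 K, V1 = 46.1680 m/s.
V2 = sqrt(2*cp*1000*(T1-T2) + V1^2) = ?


dT = 127.5470 K
2*cp*1000*dT = 261471.3500
V1^2 = 2131.4842
V2 = sqrt(263602.8342) = 513.4227 m/s

513.4227 m/s


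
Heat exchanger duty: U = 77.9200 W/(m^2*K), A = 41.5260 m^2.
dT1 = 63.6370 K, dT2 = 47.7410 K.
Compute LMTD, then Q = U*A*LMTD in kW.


LMTD = 55.3088 K
Q = 77.9200 * 41.5260 * 55.3088 = 178963.0373 W = 178.9630 kW

178.9630 kW


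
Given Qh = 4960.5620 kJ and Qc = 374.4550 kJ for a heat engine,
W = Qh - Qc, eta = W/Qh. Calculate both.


W = 4960.5620 - 374.4550 = 4586.1070 kJ
eta = 4586.1070 / 4960.5620 = 0.9245 = 92.4514%

W = 4586.1070 kJ, eta = 92.4514%


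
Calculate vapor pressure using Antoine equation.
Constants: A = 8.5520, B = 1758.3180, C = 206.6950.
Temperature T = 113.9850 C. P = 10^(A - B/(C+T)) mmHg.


C+T = 320.6800
B/(C+T) = 5.4831
log10(P) = 8.5520 - 5.4831 = 3.0689
P = 10^3.0689 = 1171.9466 mmHg

1171.9466 mmHg


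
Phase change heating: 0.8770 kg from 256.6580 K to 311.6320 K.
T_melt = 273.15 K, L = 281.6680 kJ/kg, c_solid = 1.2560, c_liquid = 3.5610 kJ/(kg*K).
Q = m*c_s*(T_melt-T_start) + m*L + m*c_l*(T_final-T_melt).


Q1 (sensible, solid) = 0.8770 * 1.2560 * 16.4920 = 18.1661 kJ
Q2 (latent) = 0.8770 * 281.6680 = 247.0228 kJ
Q3 (sensible, liquid) = 0.8770 * 3.5610 * 38.4820 = 120.1792 kJ
Q_total = 385.3681 kJ

385.3681 kJ


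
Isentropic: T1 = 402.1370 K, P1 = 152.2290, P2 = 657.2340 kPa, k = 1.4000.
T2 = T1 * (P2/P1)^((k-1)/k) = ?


(k-1)/k = 0.2857
(P2/P1)^exp = 1.5188
T2 = 402.1370 * 1.5188 = 610.7538 K

610.7538 K


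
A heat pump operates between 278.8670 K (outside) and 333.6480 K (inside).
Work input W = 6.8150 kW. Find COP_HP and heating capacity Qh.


COP = 333.6480 / 54.7810 = 6.0906
Qh = 6.0906 * 6.8150 = 41.5073 kW

COP = 6.0906, Qh = 41.5073 kW


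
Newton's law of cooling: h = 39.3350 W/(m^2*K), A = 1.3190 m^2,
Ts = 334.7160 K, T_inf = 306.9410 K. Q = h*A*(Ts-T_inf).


dT = 27.7750 K
Q = 39.3350 * 1.3190 * 27.7750 = 1441.0466 W

1441.0466 W


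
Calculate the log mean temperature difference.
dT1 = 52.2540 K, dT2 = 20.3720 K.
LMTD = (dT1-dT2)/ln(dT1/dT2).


dT1/dT2 = 2.5650
ln(dT1/dT2) = 0.9420
LMTD = 31.8820 / 0.9420 = 33.8466 K

33.8466 K


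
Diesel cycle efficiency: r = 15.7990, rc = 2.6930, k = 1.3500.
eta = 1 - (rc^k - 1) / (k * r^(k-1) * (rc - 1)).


r^(k-1) = 2.6274
rc^k = 3.8091
eta = 0.5322 = 53.2209%

53.2209%


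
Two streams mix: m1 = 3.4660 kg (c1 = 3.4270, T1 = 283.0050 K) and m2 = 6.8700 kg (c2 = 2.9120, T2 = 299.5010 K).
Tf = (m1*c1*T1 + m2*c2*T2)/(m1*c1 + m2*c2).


num = 9353.1776
den = 31.8834
Tf = 293.3555 K

293.3555 K


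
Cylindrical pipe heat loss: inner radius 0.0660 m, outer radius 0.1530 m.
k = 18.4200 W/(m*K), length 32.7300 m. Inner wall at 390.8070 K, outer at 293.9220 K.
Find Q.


dT = 96.8850 K
ln(ro/ri) = 0.8408
Q = 2*pi*18.4200*32.7300*96.8850 / 0.8408 = 436503.7996 W

436503.7996 W


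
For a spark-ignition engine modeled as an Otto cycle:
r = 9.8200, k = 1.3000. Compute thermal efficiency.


r^(k-1) = 1.9844
eta = 1 - 1/1.9844 = 0.4961 = 49.6074%

49.6074%


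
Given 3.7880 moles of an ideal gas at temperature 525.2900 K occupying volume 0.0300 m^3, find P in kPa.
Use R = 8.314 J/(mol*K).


P = nRT/V = 3.7880 * 8.314 * 525.2900 / 0.0300
= 16543.1849 / 0.0300 = 551439.4965 Pa = 551.4395 kPa

551.4395 kPa


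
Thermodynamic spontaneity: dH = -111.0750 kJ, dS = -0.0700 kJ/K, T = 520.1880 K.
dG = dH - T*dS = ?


T*dS = 520.1880 * -0.0700 = -36.4132 kJ
dG = -111.0750 + 36.4132 = -74.6618 kJ (spontaneous)

dG = -74.6618 kJ, spontaneous


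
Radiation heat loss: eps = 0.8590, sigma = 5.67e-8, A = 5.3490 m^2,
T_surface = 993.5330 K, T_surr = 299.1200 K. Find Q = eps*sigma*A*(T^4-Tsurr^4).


T^4 = 9.7438e+11
Tsurr^4 = 8.0054e+09
Q = 0.8590 * 5.67e-8 * 5.3490 * 9.6638e+11 = 251764.8926 W

251764.8926 W


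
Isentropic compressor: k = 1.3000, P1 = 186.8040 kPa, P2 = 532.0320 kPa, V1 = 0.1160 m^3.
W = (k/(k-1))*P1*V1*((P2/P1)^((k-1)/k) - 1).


(k-1)/k = 0.2308
(P2/P1)^exp = 1.2732
W = 4.3333 * 186.8040 * 0.1160 * (1.2732 - 1) = 25.6535 kJ

25.6535 kJ


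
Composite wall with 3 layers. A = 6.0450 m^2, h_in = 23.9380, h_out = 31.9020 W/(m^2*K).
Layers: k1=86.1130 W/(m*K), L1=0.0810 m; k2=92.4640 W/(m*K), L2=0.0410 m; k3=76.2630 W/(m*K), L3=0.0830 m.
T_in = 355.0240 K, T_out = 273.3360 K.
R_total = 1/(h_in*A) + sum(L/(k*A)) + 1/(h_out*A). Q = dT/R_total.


R_conv_in = 1/(23.9380*6.0450) = 0.0069
R_1 = 0.0810/(86.1130*6.0450) = 0.0002
R_2 = 0.0410/(92.4640*6.0450) = 7.3352e-05
R_3 = 0.0830/(76.2630*6.0450) = 0.0002
R_conv_out = 1/(31.9020*6.0450) = 0.0052
R_total = 0.0125 K/W
Q = 81.6880 / 0.0125 = 6532.4066 W

R_total = 0.0125 K/W, Q = 6532.4066 W


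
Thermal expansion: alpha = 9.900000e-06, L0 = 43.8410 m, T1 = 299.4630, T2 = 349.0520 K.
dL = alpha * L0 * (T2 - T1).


dT = 49.5890 K
dL = 9.900000e-06 * 43.8410 * 49.5890 = 0.021523 m
L_final = 43.862523 m

dL = 0.021523 m


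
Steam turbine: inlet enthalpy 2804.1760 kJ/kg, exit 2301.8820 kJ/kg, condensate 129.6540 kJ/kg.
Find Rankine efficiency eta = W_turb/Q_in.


W = 502.2940 kJ/kg
Q_in = 2674.5220 kJ/kg
eta = 0.1878 = 18.7807%

eta = 18.7807%


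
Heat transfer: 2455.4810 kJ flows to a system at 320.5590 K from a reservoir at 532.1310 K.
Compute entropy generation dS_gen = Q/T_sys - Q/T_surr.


dS_sys = 2455.4810/320.5590 = 7.6600 kJ/K
dS_surr = -2455.4810/532.1310 = -4.6144 kJ/K
dS_gen = 7.6600 - 4.6144 = 3.0456 kJ/K (irreversible)

dS_gen = 3.0456 kJ/K, irreversible


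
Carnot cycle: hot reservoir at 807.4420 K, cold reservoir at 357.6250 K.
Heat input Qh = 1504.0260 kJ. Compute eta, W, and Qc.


eta = 1 - 357.6250/807.4420 = 0.5571
W = 0.5571 * 1504.0260 = 837.8762 kJ
Qc = 1504.0260 - 837.8762 = 666.1498 kJ

eta = 55.7089%, W = 837.8762 kJ, Qc = 666.1498 kJ


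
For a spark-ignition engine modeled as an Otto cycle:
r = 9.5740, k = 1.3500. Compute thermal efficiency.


r^(k-1) = 2.2049
eta = 1 - 1/2.2049 = 0.5465 = 54.6458%

54.6458%


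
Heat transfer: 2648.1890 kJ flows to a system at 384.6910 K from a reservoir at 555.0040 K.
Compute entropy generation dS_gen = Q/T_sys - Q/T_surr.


dS_sys = 2648.1890/384.6910 = 6.8839 kJ/K
dS_surr = -2648.1890/555.0040 = -4.7715 kJ/K
dS_gen = 6.8839 - 4.7715 = 2.1125 kJ/K (irreversible)

dS_gen = 2.1125 kJ/K, irreversible


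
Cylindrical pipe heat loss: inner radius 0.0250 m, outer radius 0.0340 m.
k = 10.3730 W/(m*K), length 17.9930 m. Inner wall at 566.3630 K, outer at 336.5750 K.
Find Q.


dT = 229.7880 K
ln(ro/ri) = 0.3075
Q = 2*pi*10.3730*17.9930*229.7880 / 0.3075 = 876378.3919 W

876378.3919 W


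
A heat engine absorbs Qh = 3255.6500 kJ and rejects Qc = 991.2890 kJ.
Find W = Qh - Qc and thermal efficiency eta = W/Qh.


W = 3255.6500 - 991.2890 = 2264.3610 kJ
eta = 2264.3610 / 3255.6500 = 0.6955 = 69.5517%

W = 2264.3610 kJ, eta = 69.5517%


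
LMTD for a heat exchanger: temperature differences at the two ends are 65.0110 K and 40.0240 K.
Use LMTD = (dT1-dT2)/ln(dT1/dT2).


dT1/dT2 = 1.6243
ln(dT1/dT2) = 0.4851
LMTD = 24.9870 / 0.4851 = 51.5114 K

51.5114 K


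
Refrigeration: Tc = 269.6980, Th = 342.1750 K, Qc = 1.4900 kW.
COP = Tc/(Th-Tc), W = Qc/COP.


COP = 269.6980 / 72.4770 = 3.7212
W = 1.4900 / 3.7212 = 0.4004 kW

COP = 3.7212, W = 0.4004 kW


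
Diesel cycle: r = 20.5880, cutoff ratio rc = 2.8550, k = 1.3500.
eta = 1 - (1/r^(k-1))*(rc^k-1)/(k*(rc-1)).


r^(k-1) = 2.8825
rc^k = 4.1216
eta = 0.5675 = 56.7548%

56.7548%


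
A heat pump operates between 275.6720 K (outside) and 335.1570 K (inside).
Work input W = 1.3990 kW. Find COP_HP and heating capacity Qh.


COP = 335.1570 / 59.4850 = 5.6343
Qh = 5.6343 * 1.3990 = 7.8824 kW

COP = 5.6343, Qh = 7.8824 kW


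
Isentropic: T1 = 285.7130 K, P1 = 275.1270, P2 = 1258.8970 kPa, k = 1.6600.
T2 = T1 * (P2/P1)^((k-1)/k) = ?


(k-1)/k = 0.3976
(P2/P1)^exp = 1.8306
T2 = 285.7130 * 1.8306 = 523.0237 K

523.0237 K


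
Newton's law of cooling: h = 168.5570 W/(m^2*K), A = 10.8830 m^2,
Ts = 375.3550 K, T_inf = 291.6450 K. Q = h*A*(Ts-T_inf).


dT = 83.7100 K
Q = 168.5570 * 10.8830 * 83.7100 = 153558.1121 W

153558.1121 W


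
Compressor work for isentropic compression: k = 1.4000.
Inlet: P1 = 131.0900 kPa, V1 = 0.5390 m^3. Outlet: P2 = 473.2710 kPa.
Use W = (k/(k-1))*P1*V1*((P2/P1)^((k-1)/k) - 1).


(k-1)/k = 0.2857
(P2/P1)^exp = 1.4431
W = 3.5000 * 131.0900 * 0.5390 * (1.4431 - 1) = 109.5799 kJ

109.5799 kJ


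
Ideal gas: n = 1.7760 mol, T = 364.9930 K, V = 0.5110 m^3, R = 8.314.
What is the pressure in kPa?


P = nRT/V = 1.7760 * 8.314 * 364.9930 / 0.5110
= 5389.3640 / 0.5110 = 10546.7006 Pa = 10.5467 kPa

10.5467 kPa


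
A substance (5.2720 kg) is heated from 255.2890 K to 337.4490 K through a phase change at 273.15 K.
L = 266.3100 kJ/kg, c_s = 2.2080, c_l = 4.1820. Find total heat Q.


Q1 (sensible, solid) = 5.2720 * 2.2080 * 17.8610 = 207.9123 kJ
Q2 (latent) = 5.2720 * 266.3100 = 1403.9863 kJ
Q3 (sensible, liquid) = 5.2720 * 4.1820 * 64.2990 = 1417.6325 kJ
Q_total = 3029.5311 kJ

3029.5311 kJ


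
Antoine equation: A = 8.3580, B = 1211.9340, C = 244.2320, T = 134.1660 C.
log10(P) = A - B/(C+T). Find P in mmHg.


C+T = 378.3980
B/(C+T) = 3.2028
log10(P) = 8.3580 - 3.2028 = 5.1552
P = 10^5.1552 = 142954.4436 mmHg

142954.4436 mmHg


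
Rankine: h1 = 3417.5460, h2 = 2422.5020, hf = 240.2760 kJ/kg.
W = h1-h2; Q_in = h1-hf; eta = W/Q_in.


W = 995.0440 kJ/kg
Q_in = 3177.2700 kJ/kg
eta = 0.3132 = 31.3176%

eta = 31.3176%


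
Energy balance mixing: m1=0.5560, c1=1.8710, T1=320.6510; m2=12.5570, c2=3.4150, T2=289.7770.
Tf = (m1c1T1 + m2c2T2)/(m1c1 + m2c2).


num = 12759.8278
den = 43.9224
Tf = 290.5082 K

290.5082 K


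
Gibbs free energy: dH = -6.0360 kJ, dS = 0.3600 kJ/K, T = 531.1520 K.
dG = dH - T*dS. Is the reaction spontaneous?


T*dS = 531.1520 * 0.3600 = 191.2147 kJ
dG = -6.0360 - 191.2147 = -197.2507 kJ (spontaneous)

dG = -197.2507 kJ, spontaneous


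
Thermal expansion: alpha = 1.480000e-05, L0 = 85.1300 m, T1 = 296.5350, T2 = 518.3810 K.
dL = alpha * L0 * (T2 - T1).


dT = 221.8460 K
dL = 1.480000e-05 * 85.1300 * 221.8460 = 0.279509 m
L_final = 85.409509 m

dL = 0.279509 m


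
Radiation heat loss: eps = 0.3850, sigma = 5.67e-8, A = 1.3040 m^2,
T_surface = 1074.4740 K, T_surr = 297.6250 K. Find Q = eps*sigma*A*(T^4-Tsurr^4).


T^4 = 1.3329e+12
Tsurr^4 = 7.8465e+09
Q = 0.3850 * 5.67e-8 * 1.3040 * 1.3250e+12 = 37717.3157 W

37717.3157 W


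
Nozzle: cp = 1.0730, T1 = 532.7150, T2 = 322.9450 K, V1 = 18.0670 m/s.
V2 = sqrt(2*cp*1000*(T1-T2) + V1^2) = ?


dT = 209.7700 K
2*cp*1000*dT = 450166.4200
V1^2 = 326.4165
V2 = sqrt(450492.8365) = 671.1876 m/s

671.1876 m/s


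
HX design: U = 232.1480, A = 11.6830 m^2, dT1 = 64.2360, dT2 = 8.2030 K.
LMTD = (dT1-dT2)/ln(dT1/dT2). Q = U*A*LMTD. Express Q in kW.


LMTD = 27.2261 K
Q = 232.1480 * 11.6830 * 27.2261 = 73842.1532 W = 73.8422 kW

73.8422 kW


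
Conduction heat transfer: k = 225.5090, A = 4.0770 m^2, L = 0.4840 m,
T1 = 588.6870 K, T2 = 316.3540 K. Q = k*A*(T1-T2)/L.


dT = 272.3330 K
Q = 225.5090 * 4.0770 * 272.3330 / 0.4840 = 517320.2743 W

517320.2743 W


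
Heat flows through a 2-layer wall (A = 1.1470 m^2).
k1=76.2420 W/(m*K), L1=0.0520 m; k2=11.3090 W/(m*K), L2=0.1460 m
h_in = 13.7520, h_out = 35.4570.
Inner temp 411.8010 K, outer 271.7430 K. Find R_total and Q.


R_conv_in = 1/(13.7520*1.1470) = 0.0634
R_1 = 0.0520/(76.2420*1.1470) = 0.0006
R_2 = 0.1460/(11.3090*1.1470) = 0.0113
R_conv_out = 1/(35.4570*1.1470) = 0.0246
R_total = 0.0998 K/W
Q = 140.0580 / 0.0998 = 1402.8796 W

R_total = 0.0998 K/W, Q = 1402.8796 W


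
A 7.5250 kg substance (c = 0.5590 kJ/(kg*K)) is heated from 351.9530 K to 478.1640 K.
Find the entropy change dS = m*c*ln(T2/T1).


T2/T1 = 1.3586
ln(T2/T1) = 0.3065
dS = 7.5250 * 0.5590 * 0.3065 = 1.2891 kJ/K

1.2891 kJ/K


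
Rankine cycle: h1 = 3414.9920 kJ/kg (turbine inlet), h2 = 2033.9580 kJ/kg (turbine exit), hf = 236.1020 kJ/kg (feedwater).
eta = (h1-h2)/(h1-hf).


W = 1381.0340 kJ/kg
Q_in = 3178.8900 kJ/kg
eta = 0.4344 = 43.4439%

eta = 43.4439%


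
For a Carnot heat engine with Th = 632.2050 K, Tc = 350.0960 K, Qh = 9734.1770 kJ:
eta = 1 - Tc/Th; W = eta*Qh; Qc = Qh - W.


eta = 1 - 350.0960/632.2050 = 0.4462
W = 0.4462 * 9734.1770 = 4343.6843 kJ
Qc = 9734.1770 - 4343.6843 = 5390.4927 kJ

eta = 44.6230%, W = 4343.6843 kJ, Qc = 5390.4927 kJ


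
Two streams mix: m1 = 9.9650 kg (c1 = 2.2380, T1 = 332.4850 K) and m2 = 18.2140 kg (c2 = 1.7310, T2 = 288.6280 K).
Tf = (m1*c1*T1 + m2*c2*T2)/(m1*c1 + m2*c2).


num = 16514.9596
den = 53.8301
Tf = 306.7978 K

306.7978 K


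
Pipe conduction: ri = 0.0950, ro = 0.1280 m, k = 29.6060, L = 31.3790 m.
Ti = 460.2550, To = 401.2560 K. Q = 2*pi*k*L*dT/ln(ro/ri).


dT = 58.9990 K
ln(ro/ri) = 0.2982
Q = 2*pi*29.6060*31.3790*58.9990 / 0.2982 = 1155057.5604 W

1155057.5604 W


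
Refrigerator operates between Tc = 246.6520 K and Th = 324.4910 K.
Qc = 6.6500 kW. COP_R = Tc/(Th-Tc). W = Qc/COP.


COP = 246.6520 / 77.8390 = 3.1687
W = 6.6500 / 3.1687 = 2.0986 kW

COP = 3.1687, W = 2.0986 kW


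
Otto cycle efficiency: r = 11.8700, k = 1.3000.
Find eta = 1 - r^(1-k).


r^(k-1) = 2.1006
eta = 1 - 1/2.1006 = 0.5239 = 52.3937%

52.3937%


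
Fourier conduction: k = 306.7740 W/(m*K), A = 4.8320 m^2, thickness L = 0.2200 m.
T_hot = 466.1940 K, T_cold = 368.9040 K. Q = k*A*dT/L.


dT = 97.2900 K
Q = 306.7740 * 4.8320 * 97.2900 / 0.2200 = 655527.6235 W

655527.6235 W


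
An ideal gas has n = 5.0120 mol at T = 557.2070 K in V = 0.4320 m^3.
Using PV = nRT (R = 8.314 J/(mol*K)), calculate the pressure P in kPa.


P = nRT/V = 5.0120 * 8.314 * 557.2070 / 0.4320
= 23218.6864 / 0.4320 = 53746.9593 Pa = 53.7470 kPa

53.7470 kPa


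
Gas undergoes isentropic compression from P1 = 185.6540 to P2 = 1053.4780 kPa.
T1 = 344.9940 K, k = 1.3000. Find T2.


(k-1)/k = 0.2308
(P2/P1)^exp = 1.4927
T2 = 344.9940 * 1.4927 = 514.9835 K

514.9835 K


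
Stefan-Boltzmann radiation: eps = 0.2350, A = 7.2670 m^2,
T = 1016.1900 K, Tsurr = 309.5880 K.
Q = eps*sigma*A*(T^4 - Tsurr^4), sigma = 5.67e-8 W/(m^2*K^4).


T^4 = 1.0663e+12
Tsurr^4 = 9.1862e+09
Q = 0.2350 * 5.67e-8 * 7.2670 * 1.0572e+12 = 102364.2368 W

102364.2368 W


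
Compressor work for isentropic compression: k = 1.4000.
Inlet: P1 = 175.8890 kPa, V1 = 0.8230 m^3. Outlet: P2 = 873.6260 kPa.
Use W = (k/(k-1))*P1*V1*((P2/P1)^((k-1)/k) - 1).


(k-1)/k = 0.2857
(P2/P1)^exp = 1.5808
W = 3.5000 * 175.8890 * 0.8230 * (1.5808 - 1) = 294.2706 kJ

294.2706 kJ


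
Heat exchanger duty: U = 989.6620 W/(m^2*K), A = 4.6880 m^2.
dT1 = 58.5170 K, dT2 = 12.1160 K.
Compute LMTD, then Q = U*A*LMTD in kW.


LMTD = 29.4649 K
Q = 989.6620 * 4.6880 * 29.4649 = 136703.3240 W = 136.7033 kW

136.7033 kW


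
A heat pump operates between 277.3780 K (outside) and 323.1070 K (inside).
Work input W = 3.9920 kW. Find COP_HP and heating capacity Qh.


COP = 323.1070 / 45.7290 = 7.0657
Qh = 7.0657 * 3.9920 = 28.2062 kW

COP = 7.0657, Qh = 28.2062 kW


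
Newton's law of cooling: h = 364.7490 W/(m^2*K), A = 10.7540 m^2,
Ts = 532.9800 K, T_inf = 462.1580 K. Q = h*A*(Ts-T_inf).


dT = 70.8220 K
Q = 364.7490 * 10.7540 * 70.8220 = 277800.0561 W

277800.0561 W


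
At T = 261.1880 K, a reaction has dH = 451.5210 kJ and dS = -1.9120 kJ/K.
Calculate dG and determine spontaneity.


T*dS = 261.1880 * -1.9120 = -499.3915 kJ
dG = 451.5210 + 499.3915 = 950.9125 kJ (non-spontaneous)

dG = 950.9125 kJ, non-spontaneous


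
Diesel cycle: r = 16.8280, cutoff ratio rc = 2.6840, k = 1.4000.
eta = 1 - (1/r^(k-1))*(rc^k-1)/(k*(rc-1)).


r^(k-1) = 3.0932
rc^k = 3.9838
eta = 0.5908 = 59.0849%

59.0849%


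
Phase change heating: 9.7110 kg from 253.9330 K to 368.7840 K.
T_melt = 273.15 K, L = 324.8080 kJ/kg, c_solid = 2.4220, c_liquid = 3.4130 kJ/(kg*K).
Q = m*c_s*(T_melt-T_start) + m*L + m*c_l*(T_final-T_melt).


Q1 (sensible, solid) = 9.7110 * 2.4220 * 19.2170 = 451.9846 kJ
Q2 (latent) = 9.7110 * 324.8080 = 3154.2105 kJ
Q3 (sensible, liquid) = 9.7110 * 3.4130 * 95.6340 = 3169.6592 kJ
Q_total = 6775.8543 kJ

6775.8543 kJ


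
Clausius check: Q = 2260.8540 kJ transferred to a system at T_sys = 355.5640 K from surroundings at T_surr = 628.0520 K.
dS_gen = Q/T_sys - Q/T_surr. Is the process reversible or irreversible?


dS_sys = 2260.8540/355.5640 = 6.3585 kJ/K
dS_surr = -2260.8540/628.0520 = -3.5998 kJ/K
dS_gen = 6.3585 - 3.5998 = 2.7587 kJ/K (irreversible)

dS_gen = 2.7587 kJ/K, irreversible


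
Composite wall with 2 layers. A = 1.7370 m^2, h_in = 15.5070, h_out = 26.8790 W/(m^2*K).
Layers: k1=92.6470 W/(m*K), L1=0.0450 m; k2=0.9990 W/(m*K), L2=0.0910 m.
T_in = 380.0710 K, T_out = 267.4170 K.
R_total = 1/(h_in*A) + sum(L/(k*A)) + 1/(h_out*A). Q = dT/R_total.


R_conv_in = 1/(15.5070*1.7370) = 0.0371
R_1 = 0.0450/(92.6470*1.7370) = 0.0003
R_2 = 0.0910/(0.9990*1.7370) = 0.0524
R_conv_out = 1/(26.8790*1.7370) = 0.0214
R_total = 0.1113 K/W
Q = 112.6540 / 0.1113 = 1012.4823 W

R_total = 0.1113 K/W, Q = 1012.4823 W


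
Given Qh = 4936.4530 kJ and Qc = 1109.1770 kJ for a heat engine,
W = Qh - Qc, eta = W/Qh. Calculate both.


W = 4936.4530 - 1109.1770 = 3827.2760 kJ
eta = 3827.2760 / 4936.4530 = 0.7753 = 77.5309%

W = 3827.2760 kJ, eta = 77.5309%


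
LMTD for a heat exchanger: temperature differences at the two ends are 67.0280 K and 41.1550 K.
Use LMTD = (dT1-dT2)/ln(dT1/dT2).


dT1/dT2 = 1.6287
ln(dT1/dT2) = 0.4878
LMTD = 25.8730 / 0.4878 = 53.0440 K

53.0440 K


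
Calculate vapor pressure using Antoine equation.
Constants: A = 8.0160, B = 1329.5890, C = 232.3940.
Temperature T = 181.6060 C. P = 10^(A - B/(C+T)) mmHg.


C+T = 414.0000
B/(C+T) = 3.2116
log10(P) = 8.0160 - 3.2116 = 4.8044
P = 10^4.8044 = 63742.9806 mmHg

63742.9806 mmHg


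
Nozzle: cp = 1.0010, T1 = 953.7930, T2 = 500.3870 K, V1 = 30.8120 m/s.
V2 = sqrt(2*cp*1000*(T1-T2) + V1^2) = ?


dT = 453.4060 K
2*cp*1000*dT = 907718.8120
V1^2 = 949.3793
V2 = sqrt(908668.1913) = 953.2409 m/s

953.2409 m/s


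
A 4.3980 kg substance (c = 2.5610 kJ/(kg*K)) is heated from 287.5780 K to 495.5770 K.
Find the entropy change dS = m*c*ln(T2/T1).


T2/T1 = 1.7233
ln(T2/T1) = 0.5442
dS = 4.3980 * 2.5610 * 0.5442 = 6.1298 kJ/K

6.1298 kJ/K


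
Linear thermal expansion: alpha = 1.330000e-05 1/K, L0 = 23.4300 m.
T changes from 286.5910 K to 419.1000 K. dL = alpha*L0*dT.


dT = 132.5090 K
dL = 1.330000e-05 * 23.4300 * 132.5090 = 0.041292 m
L_final = 23.471292 m

dL = 0.041292 m


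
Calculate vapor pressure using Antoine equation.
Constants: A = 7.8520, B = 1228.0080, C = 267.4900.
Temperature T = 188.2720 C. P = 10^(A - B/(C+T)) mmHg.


C+T = 455.7620
B/(C+T) = 2.6944
log10(P) = 7.8520 - 2.6944 = 5.1576
P = 10^5.1576 = 143745.3183 mmHg

143745.3183 mmHg


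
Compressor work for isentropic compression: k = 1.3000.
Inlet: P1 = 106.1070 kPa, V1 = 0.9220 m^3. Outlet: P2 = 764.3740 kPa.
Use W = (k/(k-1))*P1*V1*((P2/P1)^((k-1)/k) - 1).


(k-1)/k = 0.2308
(P2/P1)^exp = 1.5772
W = 4.3333 * 106.1070 * 0.9220 * (1.5772 - 1) = 244.7127 kJ

244.7127 kJ


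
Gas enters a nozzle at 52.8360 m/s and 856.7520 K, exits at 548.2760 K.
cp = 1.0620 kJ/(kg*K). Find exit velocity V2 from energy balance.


dT = 308.4760 K
2*cp*1000*dT = 655203.0240
V1^2 = 2791.6429
V2 = sqrt(657994.6669) = 811.1687 m/s

811.1687 m/s


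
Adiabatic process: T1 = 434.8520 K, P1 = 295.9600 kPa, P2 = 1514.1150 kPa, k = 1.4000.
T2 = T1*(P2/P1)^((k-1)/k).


(k-1)/k = 0.2857
(P2/P1)^exp = 1.5942
T2 = 434.8520 * 1.5942 = 693.2529 K

693.2529 K


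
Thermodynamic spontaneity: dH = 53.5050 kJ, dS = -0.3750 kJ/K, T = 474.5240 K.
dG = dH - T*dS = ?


T*dS = 474.5240 * -0.3750 = -177.9465 kJ
dG = 53.5050 + 177.9465 = 231.4515 kJ (non-spontaneous)

dG = 231.4515 kJ, non-spontaneous


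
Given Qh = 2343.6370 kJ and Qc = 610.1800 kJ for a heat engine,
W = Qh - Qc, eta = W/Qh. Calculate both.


W = 2343.6370 - 610.1800 = 1733.4570 kJ
eta = 1733.4570 / 2343.6370 = 0.7396 = 73.9644%

W = 1733.4570 kJ, eta = 73.9644%


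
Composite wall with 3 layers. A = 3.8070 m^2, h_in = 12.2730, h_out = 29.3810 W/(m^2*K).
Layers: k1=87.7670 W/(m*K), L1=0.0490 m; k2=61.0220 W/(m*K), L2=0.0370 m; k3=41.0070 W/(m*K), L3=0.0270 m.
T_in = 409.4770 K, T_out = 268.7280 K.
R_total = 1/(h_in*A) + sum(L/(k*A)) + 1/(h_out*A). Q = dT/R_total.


R_conv_in = 1/(12.2730*3.8070) = 0.0214
R_1 = 0.0490/(87.7670*3.8070) = 0.0001
R_2 = 0.0370/(61.0220*3.8070) = 0.0002
R_3 = 0.0270/(41.0070*3.8070) = 0.0002
R_conv_out = 1/(29.3810*3.8070) = 0.0089
R_total = 0.0308 K/W
Q = 140.7490 / 0.0308 = 4566.5507 W

R_total = 0.0308 K/W, Q = 4566.5507 W


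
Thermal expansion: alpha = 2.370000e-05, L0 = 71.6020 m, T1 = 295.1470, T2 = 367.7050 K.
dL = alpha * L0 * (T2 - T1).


dT = 72.5580 K
dL = 2.370000e-05 * 71.6020 * 72.5580 = 0.123129 m
L_final = 71.725129 m

dL = 0.123129 m


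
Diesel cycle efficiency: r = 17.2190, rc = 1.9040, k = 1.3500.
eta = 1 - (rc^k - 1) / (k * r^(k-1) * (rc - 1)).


r^(k-1) = 2.7077
rc^k = 2.3853
eta = 0.5808 = 58.0771%

58.0771%


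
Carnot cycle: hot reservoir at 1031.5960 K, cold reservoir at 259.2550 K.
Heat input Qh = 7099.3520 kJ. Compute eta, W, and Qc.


eta = 1 - 259.2550/1031.5960 = 0.7487
W = 0.7487 * 7099.3520 = 5315.1821 kJ
Qc = 7099.3520 - 5315.1821 = 1784.1699 kJ

eta = 74.8686%, W = 5315.1821 kJ, Qc = 1784.1699 kJ


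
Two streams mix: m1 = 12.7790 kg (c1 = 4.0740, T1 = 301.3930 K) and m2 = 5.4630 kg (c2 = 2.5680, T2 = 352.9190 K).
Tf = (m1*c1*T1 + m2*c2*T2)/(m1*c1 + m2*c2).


num = 20642.1107
den = 66.0906
Tf = 312.3304 K

312.3304 K


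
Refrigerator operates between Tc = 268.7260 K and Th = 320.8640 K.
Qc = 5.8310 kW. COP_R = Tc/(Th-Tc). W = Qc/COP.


COP = 268.7260 / 52.1380 = 5.1541
W = 5.8310 / 5.1541 = 1.1313 kW

COP = 5.1541, W = 1.1313 kW


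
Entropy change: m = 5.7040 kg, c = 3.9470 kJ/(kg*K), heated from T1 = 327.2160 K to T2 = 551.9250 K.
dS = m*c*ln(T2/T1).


T2/T1 = 1.6867
ln(T2/T1) = 0.5228
dS = 5.7040 * 3.9470 * 0.5228 = 11.7700 kJ/K

11.7700 kJ/K


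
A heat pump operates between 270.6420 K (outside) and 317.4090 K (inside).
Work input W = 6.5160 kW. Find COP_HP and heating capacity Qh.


COP = 317.4090 / 46.7670 = 6.7870
Qh = 6.7870 * 6.5160 = 44.2243 kW

COP = 6.7870, Qh = 44.2243 kW


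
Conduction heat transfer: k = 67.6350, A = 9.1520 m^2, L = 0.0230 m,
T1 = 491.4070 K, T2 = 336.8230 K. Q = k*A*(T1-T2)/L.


dT = 154.5840 K
Q = 67.6350 * 9.1520 * 154.5840 / 0.0230 = 4160295.8028 W

4160295.8028 W


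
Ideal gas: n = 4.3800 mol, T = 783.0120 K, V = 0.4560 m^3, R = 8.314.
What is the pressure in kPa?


P = nRT/V = 4.3800 * 8.314 * 783.0120 / 0.4560
= 28513.6325 / 0.4560 = 62529.8959 Pa = 62.5299 kPa

62.5299 kPa


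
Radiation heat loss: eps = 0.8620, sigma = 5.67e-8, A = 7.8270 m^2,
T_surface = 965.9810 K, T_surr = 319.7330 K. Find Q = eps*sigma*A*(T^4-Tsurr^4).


T^4 = 8.7071e+11
Tsurr^4 = 1.0451e+10
Q = 0.8620 * 5.67e-8 * 7.8270 * 8.6026e+11 = 329090.8408 W

329090.8408 W


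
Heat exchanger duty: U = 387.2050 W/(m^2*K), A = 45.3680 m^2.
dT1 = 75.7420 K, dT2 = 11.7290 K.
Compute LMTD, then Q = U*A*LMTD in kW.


LMTD = 34.3184 K
Q = 387.2050 * 45.3680 * 34.3184 = 602861.3399 W = 602.8613 kW

602.8613 kW


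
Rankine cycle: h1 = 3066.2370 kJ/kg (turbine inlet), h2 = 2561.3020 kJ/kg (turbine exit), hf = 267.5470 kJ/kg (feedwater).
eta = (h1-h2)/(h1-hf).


W = 504.9350 kJ/kg
Q_in = 2798.6900 kJ/kg
eta = 0.1804 = 18.0418%

eta = 18.0418%


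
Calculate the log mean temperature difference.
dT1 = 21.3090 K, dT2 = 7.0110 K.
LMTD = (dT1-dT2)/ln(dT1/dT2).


dT1/dT2 = 3.0394
ln(dT1/dT2) = 1.1116
LMTD = 14.2980 / 1.1116 = 12.8620 K

12.8620 K


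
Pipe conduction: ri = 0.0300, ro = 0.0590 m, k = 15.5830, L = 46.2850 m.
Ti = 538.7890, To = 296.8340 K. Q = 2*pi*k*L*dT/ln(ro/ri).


dT = 241.9550 K
ln(ro/ri) = 0.6763
Q = 2*pi*15.5830*46.2850*241.9550 / 0.6763 = 1621215.3056 W

1621215.3056 W


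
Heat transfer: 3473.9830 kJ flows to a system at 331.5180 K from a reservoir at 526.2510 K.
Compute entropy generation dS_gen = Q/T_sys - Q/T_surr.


dS_sys = 3473.9830/331.5180 = 10.4790 kJ/K
dS_surr = -3473.9830/526.2510 = -6.6014 kJ/K
dS_gen = 10.4790 - 6.6014 = 3.8776 kJ/K (irreversible)

dS_gen = 3.8776 kJ/K, irreversible


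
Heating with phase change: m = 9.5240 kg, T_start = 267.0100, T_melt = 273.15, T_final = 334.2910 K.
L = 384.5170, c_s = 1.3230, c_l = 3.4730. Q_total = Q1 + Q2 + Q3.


Q1 (sensible, solid) = 9.5240 * 1.3230 * 6.1400 = 77.3655 kJ
Q2 (latent) = 9.5240 * 384.5170 = 3662.1399 kJ
Q3 (sensible, liquid) = 9.5240 * 3.4730 * 61.1410 = 2022.3518 kJ
Q_total = 5761.8573 kJ

5761.8573 kJ


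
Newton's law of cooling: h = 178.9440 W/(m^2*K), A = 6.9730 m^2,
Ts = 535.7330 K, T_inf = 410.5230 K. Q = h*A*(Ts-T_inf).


dT = 125.2100 K
Q = 178.9440 * 6.9730 * 125.2100 = 156234.0971 W

156234.0971 W


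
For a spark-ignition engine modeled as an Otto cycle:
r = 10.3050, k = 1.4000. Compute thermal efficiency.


r^(k-1) = 2.5423
eta = 1 - 1/2.5423 = 0.6066 = 60.6649%

60.6649%


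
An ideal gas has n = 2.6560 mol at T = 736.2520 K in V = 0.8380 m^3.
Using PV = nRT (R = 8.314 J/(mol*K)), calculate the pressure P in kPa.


P = nRT/V = 2.6560 * 8.314 * 736.2520 / 0.8380
= 16257.9049 / 0.8380 = 19400.8412 Pa = 19.4008 kPa

19.4008 kPa


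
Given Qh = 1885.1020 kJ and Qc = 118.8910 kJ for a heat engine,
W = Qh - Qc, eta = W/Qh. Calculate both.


W = 1885.1020 - 118.8910 = 1766.2110 kJ
eta = 1766.2110 / 1885.1020 = 0.9369 = 93.6931%

W = 1766.2110 kJ, eta = 93.6931%


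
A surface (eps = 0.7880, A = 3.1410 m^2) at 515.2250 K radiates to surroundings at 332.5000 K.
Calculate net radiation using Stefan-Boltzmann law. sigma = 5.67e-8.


T^4 = 7.0467e+10
Tsurr^4 = 1.2223e+10
Q = 0.7880 * 5.67e-8 * 3.1410 * 5.8245e+10 = 8173.9710 W

8173.9710 W


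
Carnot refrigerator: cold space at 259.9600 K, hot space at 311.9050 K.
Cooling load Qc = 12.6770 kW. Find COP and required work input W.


COP = 259.9600 / 51.9450 = 5.0045
W = 12.6770 / 5.0045 = 2.5331 kW

COP = 5.0045, W = 2.5331 kW


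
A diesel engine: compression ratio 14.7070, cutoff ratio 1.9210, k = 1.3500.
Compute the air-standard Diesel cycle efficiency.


r^(k-1) = 2.5623
rc^k = 2.4141
eta = 0.5561 = 55.6121%

55.6121%


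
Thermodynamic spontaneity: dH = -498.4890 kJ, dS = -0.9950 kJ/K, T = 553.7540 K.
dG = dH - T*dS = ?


T*dS = 553.7540 * -0.9950 = -550.9852 kJ
dG = -498.4890 + 550.9852 = 52.4962 kJ (non-spontaneous)

dG = 52.4962 kJ, non-spontaneous


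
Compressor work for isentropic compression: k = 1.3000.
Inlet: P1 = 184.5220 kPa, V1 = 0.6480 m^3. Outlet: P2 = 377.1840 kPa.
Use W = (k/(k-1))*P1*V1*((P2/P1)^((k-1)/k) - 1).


(k-1)/k = 0.2308
(P2/P1)^exp = 1.1794
W = 4.3333 * 184.5220 * 0.6480 * (1.1794 - 1) = 92.9453 kJ

92.9453 kJ


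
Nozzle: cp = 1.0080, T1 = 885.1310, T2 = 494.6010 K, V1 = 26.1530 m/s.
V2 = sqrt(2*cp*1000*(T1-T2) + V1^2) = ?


dT = 390.5300 K
2*cp*1000*dT = 787308.4800
V1^2 = 683.9794
V2 = sqrt(787992.4594) = 887.6894 m/s

887.6894 m/s


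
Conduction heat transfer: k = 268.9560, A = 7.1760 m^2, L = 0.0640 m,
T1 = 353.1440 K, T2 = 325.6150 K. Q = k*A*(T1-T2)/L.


dT = 27.5290 K
Q = 268.9560 * 7.1760 * 27.5290 / 0.0640 = 830183.5603 W

830183.5603 W


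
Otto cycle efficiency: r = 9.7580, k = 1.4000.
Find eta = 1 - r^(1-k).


r^(k-1) = 2.4874
eta = 1 - 1/2.4874 = 0.5980 = 59.7973%

59.7973%


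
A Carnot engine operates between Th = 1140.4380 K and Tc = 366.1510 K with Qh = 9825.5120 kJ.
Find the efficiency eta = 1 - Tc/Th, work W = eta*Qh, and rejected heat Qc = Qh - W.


eta = 1 - 366.1510/1140.4380 = 0.6789
W = 0.6789 * 9825.5120 = 6670.9161 kJ
Qc = 9825.5120 - 6670.9161 = 3154.5959 kJ

eta = 67.8938%, W = 6670.9161 kJ, Qc = 3154.5959 kJ


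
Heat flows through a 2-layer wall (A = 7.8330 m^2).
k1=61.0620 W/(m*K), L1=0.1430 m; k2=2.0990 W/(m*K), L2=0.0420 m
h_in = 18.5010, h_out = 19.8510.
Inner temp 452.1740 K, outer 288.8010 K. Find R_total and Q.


R_conv_in = 1/(18.5010*7.8330) = 0.0069
R_1 = 0.1430/(61.0620*7.8330) = 0.0003
R_2 = 0.0420/(2.0990*7.8330) = 0.0026
R_conv_out = 1/(19.8510*7.8330) = 0.0064
R_total = 0.0162 K/W
Q = 163.3730 / 0.0162 = 10094.0411 W

R_total = 0.0162 K/W, Q = 10094.0411 W


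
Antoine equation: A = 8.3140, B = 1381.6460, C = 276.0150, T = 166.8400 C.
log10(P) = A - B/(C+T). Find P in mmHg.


C+T = 442.8550
B/(C+T) = 3.1199
log10(P) = 8.3140 - 3.1199 = 5.1941
P = 10^5.1941 = 156364.8374 mmHg

156364.8374 mmHg


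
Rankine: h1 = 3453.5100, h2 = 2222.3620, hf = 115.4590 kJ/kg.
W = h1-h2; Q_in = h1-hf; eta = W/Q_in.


W = 1231.1480 kJ/kg
Q_in = 3338.0510 kJ/kg
eta = 0.3688 = 36.8822%

eta = 36.8822%


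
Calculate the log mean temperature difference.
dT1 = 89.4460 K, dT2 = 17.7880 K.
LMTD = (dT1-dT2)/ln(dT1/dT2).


dT1/dT2 = 5.0284
ln(dT1/dT2) = 1.6151
LMTD = 71.6580 / 1.6151 = 44.3672 K

44.3672 K


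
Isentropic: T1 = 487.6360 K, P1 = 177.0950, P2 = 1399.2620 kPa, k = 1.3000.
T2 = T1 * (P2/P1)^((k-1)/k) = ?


(k-1)/k = 0.2308
(P2/P1)^exp = 1.6112
T2 = 487.6360 * 1.6112 = 785.6980 K

785.6980 K


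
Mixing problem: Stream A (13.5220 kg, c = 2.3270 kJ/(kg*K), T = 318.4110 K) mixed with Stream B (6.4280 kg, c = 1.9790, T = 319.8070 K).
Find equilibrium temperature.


num = 14087.2918
den = 44.1867
Tf = 318.8129 K

318.8129 K


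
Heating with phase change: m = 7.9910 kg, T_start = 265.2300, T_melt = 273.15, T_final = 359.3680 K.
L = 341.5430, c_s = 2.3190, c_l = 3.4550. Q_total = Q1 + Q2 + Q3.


Q1 (sensible, solid) = 7.9910 * 2.3190 * 7.9200 = 146.7665 kJ
Q2 (latent) = 7.9910 * 341.5430 = 2729.2701 kJ
Q3 (sensible, liquid) = 7.9910 * 3.4550 * 86.2180 = 2380.3846 kJ
Q_total = 5256.4212 kJ

5256.4212 kJ


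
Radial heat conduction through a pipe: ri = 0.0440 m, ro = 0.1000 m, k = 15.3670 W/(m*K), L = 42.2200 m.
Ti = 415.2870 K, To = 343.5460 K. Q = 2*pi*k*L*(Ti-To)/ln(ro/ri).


dT = 71.7410 K
ln(ro/ri) = 0.8210
Q = 2*pi*15.3670*42.2200*71.7410 / 0.8210 = 356222.8265 W

356222.8265 W


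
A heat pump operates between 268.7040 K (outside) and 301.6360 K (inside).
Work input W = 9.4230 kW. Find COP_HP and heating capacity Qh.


COP = 301.6360 / 32.9320 = 9.1594
Qh = 9.1594 * 9.4230 = 86.3086 kW

COP = 9.1594, Qh = 86.3086 kW


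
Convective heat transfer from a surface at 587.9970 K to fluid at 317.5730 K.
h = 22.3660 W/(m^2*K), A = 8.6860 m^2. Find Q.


dT = 270.4240 K
Q = 22.3660 * 8.6860 * 270.4240 = 52535.5615 W

52535.5615 W


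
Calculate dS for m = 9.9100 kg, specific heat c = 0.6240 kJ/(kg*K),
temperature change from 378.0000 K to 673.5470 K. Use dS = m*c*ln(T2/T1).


T2/T1 = 1.7819
ln(T2/T1) = 0.5777
dS = 9.9100 * 0.6240 * 0.5777 = 3.5722 kJ/K

3.5722 kJ/K


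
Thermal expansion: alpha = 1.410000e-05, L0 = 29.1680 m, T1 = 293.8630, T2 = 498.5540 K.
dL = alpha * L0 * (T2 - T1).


dT = 204.6910 K
dL = 1.410000e-05 * 29.1680 * 204.6910 = 0.084183 m
L_final = 29.252183 m

dL = 0.084183 m


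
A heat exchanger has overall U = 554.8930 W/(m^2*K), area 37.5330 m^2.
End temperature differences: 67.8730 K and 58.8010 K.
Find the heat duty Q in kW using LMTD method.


LMTD = 63.2286 K
Q = 554.8930 * 37.5330 * 63.2286 = 1316848.6485 W = 1316.8486 kW

1316.8486 kW


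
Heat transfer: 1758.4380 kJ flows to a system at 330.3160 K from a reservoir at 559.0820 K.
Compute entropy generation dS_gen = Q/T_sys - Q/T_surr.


dS_sys = 1758.4380/330.3160 = 5.3235 kJ/K
dS_surr = -1758.4380/559.0820 = -3.1452 kJ/K
dS_gen = 5.3235 - 3.1452 = 2.1783 kJ/K (irreversible)

dS_gen = 2.1783 kJ/K, irreversible


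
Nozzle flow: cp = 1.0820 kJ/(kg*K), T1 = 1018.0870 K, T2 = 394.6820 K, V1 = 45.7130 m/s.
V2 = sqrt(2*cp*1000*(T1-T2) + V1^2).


dT = 623.4050 K
2*cp*1000*dT = 1349048.4200
V1^2 = 2089.6784
V2 = sqrt(1351138.0984) = 1162.3847 m/s

1162.3847 m/s


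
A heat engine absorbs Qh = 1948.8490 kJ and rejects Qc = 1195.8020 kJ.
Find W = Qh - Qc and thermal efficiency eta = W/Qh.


W = 1948.8490 - 1195.8020 = 753.0470 kJ
eta = 753.0470 / 1948.8490 = 0.3864 = 38.6406%

W = 753.0470 kJ, eta = 38.6406%


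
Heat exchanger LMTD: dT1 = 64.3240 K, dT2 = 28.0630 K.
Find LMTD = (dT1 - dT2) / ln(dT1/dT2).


dT1/dT2 = 2.2921
ln(dT1/dT2) = 0.8295
LMTD = 36.2610 / 0.8295 = 43.7153 K

43.7153 K


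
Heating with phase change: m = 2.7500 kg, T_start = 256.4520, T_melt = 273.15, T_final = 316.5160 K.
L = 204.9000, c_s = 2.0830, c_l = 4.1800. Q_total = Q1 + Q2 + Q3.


Q1 (sensible, solid) = 2.7500 * 2.0830 * 16.6980 = 95.6503 kJ
Q2 (latent) = 2.7500 * 204.9000 = 563.4750 kJ
Q3 (sensible, liquid) = 2.7500 * 4.1800 * 43.3660 = 498.4922 kJ
Q_total = 1157.6175 kJ

1157.6175 kJ


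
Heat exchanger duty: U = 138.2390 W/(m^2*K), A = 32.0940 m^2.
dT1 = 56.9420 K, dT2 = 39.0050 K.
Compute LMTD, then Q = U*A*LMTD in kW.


LMTD = 47.4093 K
Q = 138.2390 * 32.0940 * 47.4093 = 210338.1841 W = 210.3382 kW

210.3382 kW


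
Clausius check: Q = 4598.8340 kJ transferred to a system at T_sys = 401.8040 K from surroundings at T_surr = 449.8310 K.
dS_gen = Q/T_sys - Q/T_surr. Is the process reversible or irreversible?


dS_sys = 4598.8340/401.8040 = 11.4455 kJ/K
dS_surr = -4598.8340/449.8310 = -10.2235 kJ/K
dS_gen = 11.4455 - 10.2235 = 1.2220 kJ/K (irreversible)

dS_gen = 1.2220 kJ/K, irreversible


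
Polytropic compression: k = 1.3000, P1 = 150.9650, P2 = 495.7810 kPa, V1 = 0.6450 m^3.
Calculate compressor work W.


(k-1)/k = 0.2308
(P2/P1)^exp = 1.3157
W = 4.3333 * 150.9650 * 0.6450 * (1.3157 - 1) = 133.2285 kJ

133.2285 kJ


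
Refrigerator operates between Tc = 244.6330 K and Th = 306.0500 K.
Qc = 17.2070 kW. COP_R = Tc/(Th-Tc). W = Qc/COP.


COP = 244.6330 / 61.4170 = 3.9831
W = 17.2070 / 3.9831 = 4.3199 kW

COP = 3.9831, W = 4.3199 kW


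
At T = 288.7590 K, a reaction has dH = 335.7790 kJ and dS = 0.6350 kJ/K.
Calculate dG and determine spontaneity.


T*dS = 288.7590 * 0.6350 = 183.3620 kJ
dG = 335.7790 - 183.3620 = 152.4170 kJ (non-spontaneous)

dG = 152.4170 kJ, non-spontaneous


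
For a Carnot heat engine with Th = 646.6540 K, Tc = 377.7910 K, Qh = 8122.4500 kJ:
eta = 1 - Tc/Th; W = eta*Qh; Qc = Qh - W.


eta = 1 - 377.7910/646.6540 = 0.4158
W = 0.4158 * 8122.4500 = 3377.1171 kJ
Qc = 8122.4500 - 3377.1171 = 4745.3329 kJ

eta = 41.5776%, W = 3377.1171 kJ, Qc = 4745.3329 kJ


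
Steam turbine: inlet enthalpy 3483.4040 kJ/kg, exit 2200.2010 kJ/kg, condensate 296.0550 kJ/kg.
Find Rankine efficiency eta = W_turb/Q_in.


W = 1283.2030 kJ/kg
Q_in = 3187.3490 kJ/kg
eta = 0.4026 = 40.2593%

eta = 40.2593%


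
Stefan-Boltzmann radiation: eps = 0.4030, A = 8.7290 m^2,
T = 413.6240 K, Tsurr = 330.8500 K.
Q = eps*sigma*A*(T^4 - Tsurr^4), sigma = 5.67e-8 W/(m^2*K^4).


T^4 = 2.9270e+10
Tsurr^4 = 1.1982e+10
Q = 0.4030 * 5.67e-8 * 8.7290 * 1.7288e+10 = 3448.2678 W

3448.2678 W


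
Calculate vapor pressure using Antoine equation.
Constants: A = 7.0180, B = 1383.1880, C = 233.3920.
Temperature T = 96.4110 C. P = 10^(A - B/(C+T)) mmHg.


C+T = 329.8030
B/(C+T) = 4.1940
log10(P) = 7.0180 - 4.1940 = 2.8240
P = 10^2.8240 = 666.8337 mmHg

666.8337 mmHg


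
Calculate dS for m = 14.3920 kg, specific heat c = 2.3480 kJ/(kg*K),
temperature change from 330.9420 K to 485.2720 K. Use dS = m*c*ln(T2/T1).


T2/T1 = 1.4663
ln(T2/T1) = 0.3828
dS = 14.3920 * 2.3480 * 0.3828 = 12.9346 kJ/K

12.9346 kJ/K


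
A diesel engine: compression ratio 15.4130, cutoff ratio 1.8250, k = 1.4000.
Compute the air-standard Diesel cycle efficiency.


r^(k-1) = 2.9864
rc^k = 2.3215
eta = 0.6169 = 61.6885%

61.6885%


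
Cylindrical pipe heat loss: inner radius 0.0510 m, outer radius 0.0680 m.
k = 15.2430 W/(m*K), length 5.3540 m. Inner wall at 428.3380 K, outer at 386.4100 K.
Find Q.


dT = 41.9280 K
ln(ro/ri) = 0.2877
Q = 2*pi*15.2430*5.3540*41.9280 / 0.2877 = 74734.3106 W

74734.3106 W


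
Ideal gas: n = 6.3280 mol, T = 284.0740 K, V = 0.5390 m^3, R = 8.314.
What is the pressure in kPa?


P = nRT/V = 6.3280 * 8.314 * 284.0740 / 0.5390
= 14945.4149 / 0.5390 = 27728.0426 Pa = 27.7280 kPa

27.7280 kPa


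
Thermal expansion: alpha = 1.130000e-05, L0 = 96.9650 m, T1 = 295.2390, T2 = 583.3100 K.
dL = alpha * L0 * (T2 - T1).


dT = 288.0710 K
dL = 1.130000e-05 * 96.9650 * 288.0710 = 0.315641 m
L_final = 97.280641 m

dL = 0.315641 m


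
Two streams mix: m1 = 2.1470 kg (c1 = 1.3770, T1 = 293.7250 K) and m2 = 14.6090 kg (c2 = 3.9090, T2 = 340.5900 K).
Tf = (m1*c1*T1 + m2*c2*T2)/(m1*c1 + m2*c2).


num = 20318.3046
den = 60.0630
Tf = 338.2832 K

338.2832 K


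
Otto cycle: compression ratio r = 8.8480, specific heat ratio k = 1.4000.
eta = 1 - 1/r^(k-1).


r^(k-1) = 2.3919
eta = 1 - 1/2.3919 = 0.5819 = 58.1918%

58.1918%


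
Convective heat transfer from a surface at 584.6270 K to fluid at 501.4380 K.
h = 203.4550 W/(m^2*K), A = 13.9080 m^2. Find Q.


dT = 83.1890 K
Q = 203.4550 * 13.9080 * 83.1890 = 235395.9319 W

235395.9319 W


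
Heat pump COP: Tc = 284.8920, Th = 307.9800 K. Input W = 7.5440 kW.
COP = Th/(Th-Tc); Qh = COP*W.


COP = 307.9800 / 23.0880 = 13.3394
Qh = 13.3394 * 7.5440 = 100.6324 kW

COP = 13.3394, Qh = 100.6324 kW


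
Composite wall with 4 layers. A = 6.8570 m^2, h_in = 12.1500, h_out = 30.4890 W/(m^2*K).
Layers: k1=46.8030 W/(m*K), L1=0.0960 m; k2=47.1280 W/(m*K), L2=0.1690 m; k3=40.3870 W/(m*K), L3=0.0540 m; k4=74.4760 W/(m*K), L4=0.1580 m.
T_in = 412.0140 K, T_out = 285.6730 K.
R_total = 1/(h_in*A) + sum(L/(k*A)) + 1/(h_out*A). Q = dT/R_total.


R_conv_in = 1/(12.1500*6.8570) = 0.0120
R_1 = 0.0960/(46.8030*6.8570) = 0.0003
R_2 = 0.1690/(47.1280*6.8570) = 0.0005
R_3 = 0.0540/(40.3870*6.8570) = 0.0002
R_4 = 0.1580/(74.4760*6.8570) = 0.0003
R_conv_out = 1/(30.4890*6.8570) = 0.0048
R_total = 0.0181 K/W
Q = 126.3410 / 0.0181 = 6975.2637 W

R_total = 0.0181 K/W, Q = 6975.2637 W


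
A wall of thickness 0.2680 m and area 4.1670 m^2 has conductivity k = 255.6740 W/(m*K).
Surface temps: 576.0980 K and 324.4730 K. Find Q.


dT = 251.6250 K
Q = 255.6740 * 4.1670 * 251.6250 / 0.2680 = 1000297.2165 W

1000297.2165 W


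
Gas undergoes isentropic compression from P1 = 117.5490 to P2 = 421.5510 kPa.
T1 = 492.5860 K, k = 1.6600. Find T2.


(k-1)/k = 0.3976
(P2/P1)^exp = 1.6616
T2 = 492.5860 * 1.6616 = 818.4612 K

818.4612 K


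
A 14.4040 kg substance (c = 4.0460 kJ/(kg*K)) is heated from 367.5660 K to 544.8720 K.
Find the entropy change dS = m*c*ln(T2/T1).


T2/T1 = 1.4824
ln(T2/T1) = 0.3936
dS = 14.4040 * 4.0460 * 0.3936 = 22.9412 kJ/K

22.9412 kJ/K


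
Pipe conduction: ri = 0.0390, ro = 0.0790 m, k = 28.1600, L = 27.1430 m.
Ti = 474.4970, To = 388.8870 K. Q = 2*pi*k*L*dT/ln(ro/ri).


dT = 85.6100 K
ln(ro/ri) = 0.7059
Q = 2*pi*28.1600*27.1430*85.6100 / 0.7059 = 582452.0352 W

582452.0352 W


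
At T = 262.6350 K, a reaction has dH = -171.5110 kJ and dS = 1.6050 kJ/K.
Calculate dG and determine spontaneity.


T*dS = 262.6350 * 1.6050 = 421.5292 kJ
dG = -171.5110 - 421.5292 = -593.0402 kJ (spontaneous)

dG = -593.0402 kJ, spontaneous


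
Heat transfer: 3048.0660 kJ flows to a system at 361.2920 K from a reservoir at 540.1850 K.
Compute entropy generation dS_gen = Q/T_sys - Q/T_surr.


dS_sys = 3048.0660/361.2920 = 8.4366 kJ/K
dS_surr = -3048.0660/540.1850 = -5.6426 kJ/K
dS_gen = 8.4366 - 5.6426 = 2.7939 kJ/K (irreversible)

dS_gen = 2.7939 kJ/K, irreversible
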